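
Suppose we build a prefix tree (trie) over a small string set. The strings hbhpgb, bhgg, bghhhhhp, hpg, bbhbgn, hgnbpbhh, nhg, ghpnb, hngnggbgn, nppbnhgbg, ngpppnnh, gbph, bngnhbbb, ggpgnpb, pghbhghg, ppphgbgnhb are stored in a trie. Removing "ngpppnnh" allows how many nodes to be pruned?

A node on "ngpppnnh"'s path can go only if nothing else ends at it or branches off below it.
The suffix "gpppnnh" (7 nodes) is used only by "ngpppnnh"; the node for "n" still has the child "h", so pruning stops there.
Nodes removed: 7

7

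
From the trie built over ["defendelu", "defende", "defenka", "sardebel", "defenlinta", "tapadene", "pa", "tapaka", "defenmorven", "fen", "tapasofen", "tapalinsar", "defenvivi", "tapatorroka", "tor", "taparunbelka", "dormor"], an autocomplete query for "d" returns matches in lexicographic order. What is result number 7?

dormor

Filter for "d…" and sort: "defende", "defendelu", "defenka", "defenlinta", "defenmorven", "defenvivi", "dormor"
Position 7: dormor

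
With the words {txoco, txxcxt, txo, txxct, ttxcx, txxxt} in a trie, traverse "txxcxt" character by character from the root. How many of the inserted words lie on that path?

Check each prefix of "txxcxt" against the stored set — each match is an end-marker on the path.
Prefixes of the query that are stored words: "txxcxt"
Count: 1

1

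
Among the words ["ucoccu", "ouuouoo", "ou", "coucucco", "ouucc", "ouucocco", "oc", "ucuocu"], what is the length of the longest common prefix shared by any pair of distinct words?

4

Equivalently: take the maximum, over all pairs, of their longest common prefix length.
"ouucc" and "ouucocco" agree on "ouuc" (4 characters) before diverging; nothing deeper is shared.
Longest shared-prefix length: 4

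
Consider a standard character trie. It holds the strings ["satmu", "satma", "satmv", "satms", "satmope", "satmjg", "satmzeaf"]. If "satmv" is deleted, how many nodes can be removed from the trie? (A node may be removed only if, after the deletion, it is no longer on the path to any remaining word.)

1

After clearing the end-marker at "satmv", prune upward until reaching a node still needed by another word.
The suffix "v" (1 node) is used only by "satmv"; the node for "satm" still has the child "u", so pruning stops there.
Nodes removed: 1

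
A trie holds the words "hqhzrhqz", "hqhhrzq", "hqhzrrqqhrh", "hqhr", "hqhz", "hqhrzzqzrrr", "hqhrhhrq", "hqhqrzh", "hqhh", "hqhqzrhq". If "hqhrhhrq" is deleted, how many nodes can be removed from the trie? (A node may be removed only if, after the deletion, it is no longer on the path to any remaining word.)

Walk "hqhrhhrq" from the leaf back toward the root, removing each node that no remaining word uses.
The suffix "hhrq" (4 nodes) is used only by "hqhrhhrq"; the node for "hqhr" still has the child "z", so pruning stops there.
Nodes removed: 4

4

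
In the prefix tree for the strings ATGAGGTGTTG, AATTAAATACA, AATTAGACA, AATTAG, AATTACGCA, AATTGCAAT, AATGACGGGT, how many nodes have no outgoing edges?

A leaf is a node with no children — equivalently, the end of a word that is not a proper prefix of any other stored word.
Those words: "AATGACGGGT", "AATTAAATACA", "AATTACGCA", "AATTAGACA", "AATTGCAAT", "ATGAGGTGTTG"
Leaf count: 6

6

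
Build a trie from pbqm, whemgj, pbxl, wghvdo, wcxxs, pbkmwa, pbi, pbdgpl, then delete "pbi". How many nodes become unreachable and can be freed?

1

Walk "pbi" from the leaf back toward the root, removing each node that no remaining word uses.
The suffix "i" (1 node) is used only by "pbi"; the node for "pb" still has the child "q", so pruning stops there.
Nodes removed: 1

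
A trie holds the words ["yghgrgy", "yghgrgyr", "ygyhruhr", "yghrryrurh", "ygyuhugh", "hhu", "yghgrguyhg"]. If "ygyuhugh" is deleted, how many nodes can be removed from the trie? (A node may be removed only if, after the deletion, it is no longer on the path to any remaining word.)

5

A node on "ygyuhugh"'s path can go only if nothing else ends at it or branches off below it.
The suffix "uhugh" (5 nodes) is used only by "ygyuhugh"; the node for "ygy" still has the child "h", so pruning stops there.
Nodes removed: 5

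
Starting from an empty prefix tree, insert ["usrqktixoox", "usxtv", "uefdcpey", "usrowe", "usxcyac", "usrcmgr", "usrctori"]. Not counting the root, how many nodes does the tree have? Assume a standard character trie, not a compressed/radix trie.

Count nodes per top-level branch (shared prefixes stored once):
  'u'-branch (uefdcpey, usrcmgr, usrctori, usrowe, usrqktixoox, usxcyac, usxtv): 36 nodes
Sum: 36

36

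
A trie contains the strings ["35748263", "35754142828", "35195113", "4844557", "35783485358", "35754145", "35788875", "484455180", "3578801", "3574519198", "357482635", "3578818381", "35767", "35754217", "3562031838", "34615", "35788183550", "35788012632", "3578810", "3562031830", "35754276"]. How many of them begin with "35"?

Traverse to the node for "35", then collect every word in that subtree.
Words under "35": 35195113, 3562031830, 3562031838, 3574519198, 35748263, 357482635, 35754142828, 35754145, 35754217, 35754276, 35767, 35783485358, 3578801, 35788012632, 3578810, 35788183550, 3578818381, 35788875
Count: 18

18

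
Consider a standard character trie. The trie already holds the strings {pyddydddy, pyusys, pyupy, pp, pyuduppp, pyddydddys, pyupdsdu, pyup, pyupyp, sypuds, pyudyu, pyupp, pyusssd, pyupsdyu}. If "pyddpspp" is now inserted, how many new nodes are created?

4

"pydd" is already a path in the trie; the remaining "pspp" must be added.
New nodes needed: |"pyddpspp"| − 4 = 8 − 4 = 4.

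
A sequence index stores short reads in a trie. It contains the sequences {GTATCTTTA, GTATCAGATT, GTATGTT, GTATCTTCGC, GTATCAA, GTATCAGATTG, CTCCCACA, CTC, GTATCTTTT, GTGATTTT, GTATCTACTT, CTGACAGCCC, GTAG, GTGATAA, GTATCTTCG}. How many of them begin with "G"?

12

Traverse to the node for "G", then collect every word in that subtree.
Words under "G": GTAG, GTATCAA, GTATCAGATT, GTATCAGATTG, GTATCTACTT, GTATCTTCG, GTATCTTCGC, GTATCTTTA, GTATCTTTT, GTATGTT, GTGATAA, GTGATTTT
Count: 12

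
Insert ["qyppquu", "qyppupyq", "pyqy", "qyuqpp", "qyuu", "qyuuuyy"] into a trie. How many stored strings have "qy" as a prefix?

5

Filter for entries beginning with "qy":
Matches: "qyppquu", "qyppupyq", "qyuqpp", "qyuu", "qyuuuyy"
Count: 5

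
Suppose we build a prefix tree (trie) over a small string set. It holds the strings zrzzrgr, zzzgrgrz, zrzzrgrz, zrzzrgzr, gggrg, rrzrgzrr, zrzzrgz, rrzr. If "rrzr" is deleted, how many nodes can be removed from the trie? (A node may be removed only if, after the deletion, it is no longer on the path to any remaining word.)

After clearing the end-marker at "rrzr", prune upward until reaching a node still needed by another word.
Every node on "rrzr" is still needed (e.g. by "rrzrgzrr"), so nothing is freed.
Nodes removed: 0

0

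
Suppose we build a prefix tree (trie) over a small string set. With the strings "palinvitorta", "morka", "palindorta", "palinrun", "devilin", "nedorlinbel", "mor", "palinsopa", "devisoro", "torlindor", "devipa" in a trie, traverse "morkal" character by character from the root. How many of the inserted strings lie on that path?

Walk "morkal" from the root; an end-of-word marker is hit whenever a stored word is a prefix of "morkal".
Prefixes of the query that are stored words: "mor", "morka"
Count: 2

2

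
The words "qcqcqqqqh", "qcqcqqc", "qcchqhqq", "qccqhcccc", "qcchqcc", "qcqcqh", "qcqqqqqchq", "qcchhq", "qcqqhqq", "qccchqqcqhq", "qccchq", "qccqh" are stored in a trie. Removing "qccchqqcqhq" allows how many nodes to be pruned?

5

After clearing the end-marker at "qccchqqcqhq", prune upward until reaching a node still needed by another word.
The suffix "qcqhq" (5 nodes) is used only by "qccchqqcqhq"; "qccchq" is itself a stored word, so pruning stops there.
Nodes removed: 5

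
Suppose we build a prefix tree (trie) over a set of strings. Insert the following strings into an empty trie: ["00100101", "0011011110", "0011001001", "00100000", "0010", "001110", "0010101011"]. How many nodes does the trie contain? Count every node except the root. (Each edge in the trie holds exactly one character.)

Count nodes per top-level branch (shared prefixes stored once):
  '0'-branch (0010, 00100000, 00100101, 0010101011, 0011001001, 0011011110, 001110): 31 nodes
Sum: 31

31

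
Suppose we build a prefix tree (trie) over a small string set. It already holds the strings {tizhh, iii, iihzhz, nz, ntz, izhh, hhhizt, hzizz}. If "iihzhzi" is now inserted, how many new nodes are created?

Walking "iihzhzi" from the root, the first 6 characters ("iihzhz") follow existing edges; "i" is the first miss.
Each of the 1 remaining characters creates one node.

1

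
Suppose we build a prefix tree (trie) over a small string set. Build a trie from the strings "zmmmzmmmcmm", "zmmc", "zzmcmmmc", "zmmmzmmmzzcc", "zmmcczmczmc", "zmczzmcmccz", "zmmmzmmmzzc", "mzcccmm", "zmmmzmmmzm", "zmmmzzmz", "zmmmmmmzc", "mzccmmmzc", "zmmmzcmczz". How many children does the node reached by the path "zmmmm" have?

1

Walk "zmmmm" from the root, arriving at one node.
Characters that immediately follow "zmmmm" among the stored strings: {m}.
That node has 1 child edge.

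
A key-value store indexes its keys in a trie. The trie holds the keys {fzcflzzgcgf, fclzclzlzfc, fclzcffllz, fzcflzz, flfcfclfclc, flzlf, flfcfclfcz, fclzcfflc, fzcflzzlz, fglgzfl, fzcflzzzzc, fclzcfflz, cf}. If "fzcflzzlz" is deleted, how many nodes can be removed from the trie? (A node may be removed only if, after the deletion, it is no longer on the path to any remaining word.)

2

After clearing the end-marker at "fzcflzzlz", prune upward until reaching a node still needed by another word.
The suffix "lz" (2 nodes) is used only by "fzcflzzlz"; the node for "fzcflzz" still has the child "g", so pruning stops there.
Nodes removed: 2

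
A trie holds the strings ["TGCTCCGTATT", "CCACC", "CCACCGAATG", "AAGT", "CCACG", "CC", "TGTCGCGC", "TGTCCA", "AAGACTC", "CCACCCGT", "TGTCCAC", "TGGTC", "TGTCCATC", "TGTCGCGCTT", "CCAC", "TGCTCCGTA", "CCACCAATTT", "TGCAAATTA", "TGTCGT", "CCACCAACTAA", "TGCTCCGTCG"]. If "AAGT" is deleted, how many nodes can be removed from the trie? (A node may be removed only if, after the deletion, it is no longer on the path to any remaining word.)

A node on "AAGT"'s path can go only if nothing else ends at it or branches off below it.
The suffix "T" (1 node) is used only by "AAGT"; the node for "AAG" still has the child "A", so pruning stops there.
Nodes removed: 1

1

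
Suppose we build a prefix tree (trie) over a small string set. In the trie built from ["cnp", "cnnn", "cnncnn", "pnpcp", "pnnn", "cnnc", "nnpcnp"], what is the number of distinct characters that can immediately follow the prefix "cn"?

Walk "cn" from the root, arriving at one node.
Characters that immediately follow "cn" among the stored strings: {n, p}.
That node has 2 child edges.

2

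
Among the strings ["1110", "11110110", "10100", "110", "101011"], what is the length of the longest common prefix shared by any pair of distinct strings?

Look for the deepest trie node that still has at least two words in its subtree.
e.g. "10100" and "101011" share the prefix "1010" of length 4; no pair shares a longer one.
Longest shared-prefix length: 4

4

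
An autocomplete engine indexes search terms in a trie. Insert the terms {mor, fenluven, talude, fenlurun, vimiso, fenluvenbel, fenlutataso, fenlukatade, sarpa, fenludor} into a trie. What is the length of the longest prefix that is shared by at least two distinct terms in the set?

8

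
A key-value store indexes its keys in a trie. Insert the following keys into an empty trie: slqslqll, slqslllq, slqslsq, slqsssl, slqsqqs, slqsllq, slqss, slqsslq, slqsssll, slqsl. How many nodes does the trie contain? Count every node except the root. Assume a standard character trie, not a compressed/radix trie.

Trace insertions, counting only characters that open a new branch:
  "slqslqll" → 8 new (s, l, q, s, l, q, l, l)
  "slqslllq" → prefix "slqsl" already present; 3 new (l, l, q)
  "slqslsq" → prefix "slqsl" already present; 2 new (s, q)
  "slqsssl" → prefix "slqs" already present; 3 new (s, s, l)
  "slqsqqs" → prefix "slqs" already present; 3 new (q, q, s)
  "slqsllq" → prefix "slqsll" already present; 1 new (q)
  "slqss" → prefix "slqss" already present; 0 new (none)
  "slqsslq" → prefix "slqss" already present; 2 new (l, q)
  "slqsssll" → prefix "slqsssl" already present; 1 new (l)
  "slqsl" → prefix "slqsl" already present; 0 new (none)
Total nodes = 8 + 3 + 2 + 3 + 3 + 1 + 0 + 2 + 1 + 0 = 23

23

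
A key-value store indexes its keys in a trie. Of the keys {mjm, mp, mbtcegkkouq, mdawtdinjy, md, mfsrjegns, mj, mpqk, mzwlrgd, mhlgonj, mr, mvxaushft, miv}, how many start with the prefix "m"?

13

Traverse to the node for "m", then collect every word in that subtree.
Words under "m": mbtcegkkouq, md, mdawtdinjy, mfsrjegns, mhlgonj, miv, mj, mjm, mp, mpqk, mr, mvxaushft, mzwlrgd
Count: 13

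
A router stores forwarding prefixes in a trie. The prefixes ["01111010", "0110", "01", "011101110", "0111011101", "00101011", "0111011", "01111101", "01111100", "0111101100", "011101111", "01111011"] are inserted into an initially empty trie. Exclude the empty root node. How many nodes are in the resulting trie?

30

Trie structure (* marks end of a word):
(root)
└─ 0
   ├─ 0
   │  └─ 1
   │     └─ 0
   │        └─ 1
   │           └─ 0
   │              └─ 1
   │                 └─ 1 *
   └─ 1 *
      └─ 1
         ├─ 0 *
         └─ 1
            ├─ 0
            │  └─ 1
            │     └─ 1 *
            │        └─ 1
            │           ├─ 0 *
            │           │  └─ 1 *
            │           └─ 1 *
            └─ 1
               ├─ 0
               │  └─ 1
               │     ├─ 0 *
               │     └─ 1 *
               │        └─ 0
               │           └─ 0 *
               └─ 1
                  └─ 0
                     ├─ 0 *
                     └─ 1 *
Counting every labelled node above: 30.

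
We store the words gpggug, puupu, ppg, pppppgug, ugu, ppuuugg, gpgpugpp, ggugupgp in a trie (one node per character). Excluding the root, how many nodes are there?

Count nodes per top-level branch (shared prefixes stored once):
  'g'-branch (ggugupgp, gpggug, gpgpugpp): 18 nodes
  'p'-branch (ppg, pppppgug, ppuuugg, puupu): 18 nodes
  'u'-branch (ugu): 3 nodes
Sum: 39

39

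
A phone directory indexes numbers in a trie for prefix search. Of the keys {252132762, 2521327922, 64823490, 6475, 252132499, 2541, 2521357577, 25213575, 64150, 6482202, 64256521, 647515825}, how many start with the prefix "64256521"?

1

Filter for entries beginning with "64256521":
Matches: "64256521"
Count: 1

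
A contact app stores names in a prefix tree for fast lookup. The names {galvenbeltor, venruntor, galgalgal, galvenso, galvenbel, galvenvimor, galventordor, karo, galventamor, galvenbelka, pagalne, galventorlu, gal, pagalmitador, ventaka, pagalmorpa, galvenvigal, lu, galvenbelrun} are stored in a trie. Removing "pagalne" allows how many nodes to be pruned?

Walk "pagalne" from the leaf back toward the root, removing each node that no remaining word uses.
The suffix "ne" (2 nodes) is used only by "pagalne"; the node for "pagal" still has the child "m", so pruning stops there.
Nodes removed: 2

2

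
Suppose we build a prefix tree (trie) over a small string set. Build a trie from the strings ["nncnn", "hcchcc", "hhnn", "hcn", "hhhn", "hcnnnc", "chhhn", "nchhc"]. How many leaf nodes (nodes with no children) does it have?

A leaf is a node with no children — equivalently, the end of a word that is not a proper prefix of any other stored word.
Those words: "chhhn", "hcchcc", "hcnnnc", "hhhn", "hhnn", "nchhc", "nncnn"
Leaf count: 7

7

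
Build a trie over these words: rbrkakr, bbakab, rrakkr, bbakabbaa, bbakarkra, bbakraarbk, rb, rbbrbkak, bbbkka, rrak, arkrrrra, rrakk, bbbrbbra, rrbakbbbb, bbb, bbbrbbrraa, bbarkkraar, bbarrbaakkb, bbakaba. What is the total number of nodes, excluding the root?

79

Trace insertions, counting only characters that open a new branch:
  "rbrkakr" → 7 new (r, b, r, k, a, k, r)
  "bbakab" → 6 new (b, b, a, k, a, b)
  "rrakkr" → prefix "r" already present; 5 new (r, a, k, k, r)
  "bbakabbaa" → prefix "bbakab" already present; 3 new (b, a, a)
  "bbakarkra" → prefix "bbaka" already present; 4 new (r, k, r, a)
  "bbakraarbk" → prefix "bbak" already present; 6 new (r, a, a, r, b, k)
  "rb" → prefix "rb" already present; 0 new (none)
  "rbbrbkak" → prefix "rb" already present; 6 new (b, r, b, k, a, k)
  "bbbkka" → prefix "bb" already present; 4 new (b, k, k, a)
  "rrak" → prefix "rrak" already present; 0 new (none)
  "arkrrrra" → 8 new (a, r, k, r, r, r, r, a)
  "rrakk" → prefix "rrakk" already present; 0 new (none)
  "bbbrbbra" → prefix "bbb" already present; 5 new (r, b, b, r, a)
  "rrbakbbbb" → prefix "rr" already present; 7 new (b, a, k, b, b, b, b)
  "bbb" → prefix "bbb" already present; 0 new (none)
  "bbbrbbrraa" → prefix "bbbrbbr" already present; 3 new (r, a, a)
  "bbarkkraar" → prefix "bba" already present; 7 new (r, k, k, r, a, a, r)
  "bbarrbaakkb" → prefix "bbar" already present; 7 new (r, b, a, a, k, k, b)
  "bbakaba" → prefix "bbakab" already present; 1 new (a)
Total nodes = 7 + 6 + 5 + 3 + 4 + 6 + 0 + 6 + 4 + 0 + 8 + 0 + 5 + 7 + 0 + 3 + 7 + 7 + 1 = 79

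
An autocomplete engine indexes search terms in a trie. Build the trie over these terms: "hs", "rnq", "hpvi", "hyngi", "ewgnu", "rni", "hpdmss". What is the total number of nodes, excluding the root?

22

For each word, the new-node count is its length minus the longest prefix already in the trie:
  "hs" → 2 new (h, s)
  "rnq" → 3 new (r, n, q)
  "hpvi" → prefix "h" already present; 3 new (p, v, i)
  "hyngi" → prefix "h" already present; 4 new (y, n, g, i)
  "ewgnu" → 5 new (e, w, g, n, u)
  "rni" → prefix "rn" already present; 1 new (i)
  "hpdmss" → prefix "hp" already present; 4 new (d, m, s, s)
Total nodes = 2 + 3 + 3 + 4 + 5 + 1 + 4 = 22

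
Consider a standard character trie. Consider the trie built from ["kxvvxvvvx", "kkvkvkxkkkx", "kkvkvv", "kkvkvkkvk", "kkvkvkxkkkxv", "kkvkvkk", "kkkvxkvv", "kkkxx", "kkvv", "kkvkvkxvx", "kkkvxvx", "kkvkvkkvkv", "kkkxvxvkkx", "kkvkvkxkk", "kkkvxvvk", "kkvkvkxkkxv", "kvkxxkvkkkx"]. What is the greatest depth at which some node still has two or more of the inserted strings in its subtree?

Look for the deepest trie node that still has at least two words in its subtree.
"kkvkvkxkkkx" and "kkvkvkxkkkxv" agree on "kkvkvkxkkkx" (11 characters) before diverging; nothing deeper is shared.
Longest shared-prefix length: 11

11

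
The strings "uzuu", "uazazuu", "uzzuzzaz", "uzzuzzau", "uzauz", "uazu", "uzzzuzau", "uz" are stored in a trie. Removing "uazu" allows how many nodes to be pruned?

1

After clearing the end-marker at "uazu", prune upward until reaching a node still needed by another word.
The suffix "u" (1 node) is used only by "uazu"; the node for "uaz" still has the child "a", so pruning stops there.
Nodes removed: 1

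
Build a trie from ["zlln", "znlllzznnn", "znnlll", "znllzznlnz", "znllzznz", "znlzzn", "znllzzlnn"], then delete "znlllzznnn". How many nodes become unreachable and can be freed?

Walk "znlllzznnn" from the leaf back toward the root, removing each node that no remaining word uses.
The suffix "lzznnn" (6 nodes) is used only by "znlllzznnn"; the node for "znll" still has the child "z", so pruning stops there.
Nodes removed: 6

6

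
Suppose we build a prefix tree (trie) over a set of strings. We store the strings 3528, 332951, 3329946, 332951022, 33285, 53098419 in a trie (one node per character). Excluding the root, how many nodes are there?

25

For each word, the new-node count is its length minus the longest prefix already in the trie:
  "3528" → 4 new (3, 5, 2, 8)
  "332951" → prefix "3" already present; 5 new (3, 2, 9, 5, 1)
  "3329946" → prefix "3329" already present; 3 new (9, 4, 6)
  "332951022" → prefix "332951" already present; 3 new (0, 2, 2)
  "33285" → prefix "332" already present; 2 new (8, 5)
  "53098419" → 8 new (5, 3, 0, 9, 8, 4, 1, 9)
Total nodes = 4 + 5 + 3 + 3 + 2 + 8 = 25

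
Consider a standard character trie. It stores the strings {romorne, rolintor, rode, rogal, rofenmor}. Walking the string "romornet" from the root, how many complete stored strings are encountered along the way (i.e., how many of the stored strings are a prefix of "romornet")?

1

Check each prefix of "romornet" against the stored set — each match is an end-marker on the path.
Prefixes of the query that are stored words: "romorne"
Count: 1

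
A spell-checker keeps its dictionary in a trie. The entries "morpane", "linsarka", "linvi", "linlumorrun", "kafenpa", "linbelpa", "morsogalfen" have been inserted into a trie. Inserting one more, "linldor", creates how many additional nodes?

3

The longest prefix of "linldor" already in the trie is "linl" (length 4).
So 7 − 4 = 3 new nodes.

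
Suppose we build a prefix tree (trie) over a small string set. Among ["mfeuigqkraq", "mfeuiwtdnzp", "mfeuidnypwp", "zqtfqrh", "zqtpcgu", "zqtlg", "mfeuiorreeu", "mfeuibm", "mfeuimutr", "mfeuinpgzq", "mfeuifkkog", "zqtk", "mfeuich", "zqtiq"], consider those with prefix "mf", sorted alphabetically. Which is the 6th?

mfeuimutr

DFS of the "mf" subtree visits, in order: "mfeuibm", "mfeuich", "mfeuidnypwp", "mfeuifkkog", "mfeuigqkraq", "mfeuimutr", "mfeuinpgzq", "mfeuiorreeu", "mfeuiwtdnzp"
The 6th is mfeuimutr.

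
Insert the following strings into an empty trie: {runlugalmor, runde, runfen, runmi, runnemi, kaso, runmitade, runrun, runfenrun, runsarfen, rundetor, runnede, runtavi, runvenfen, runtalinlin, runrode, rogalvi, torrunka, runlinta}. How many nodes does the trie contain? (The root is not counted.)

Count nodes per top-level branch (shared prefixes stored once):
  'k'-branch (kaso): 4 nodes
  'r'-branch (rogalvi, runde, rundetor, runfen, runfenrun, runlinta, runlugalmor, runmi, runmitade, runnede, runnemi, runrode, runrun, runsarfen, runtalinlin, runtavi, runvenfen): 72 nodes
  't'-branch (torrunka): 8 nodes
Sum: 84

84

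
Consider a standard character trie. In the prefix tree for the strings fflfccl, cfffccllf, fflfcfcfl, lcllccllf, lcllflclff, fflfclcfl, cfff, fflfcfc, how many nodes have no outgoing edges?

A leaf is a node with no children — equivalently, the end of a word that is not a proper prefix of any other stored word.
Those words: "cfffccllf", "fflfccl", "fflfcfcfl", "fflfclcfl", "lcllccllf", "lcllflclff"
Leaf count: 6

6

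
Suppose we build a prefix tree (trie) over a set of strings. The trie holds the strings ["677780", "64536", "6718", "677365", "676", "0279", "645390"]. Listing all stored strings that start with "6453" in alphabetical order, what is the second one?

645390

DFS of the "6453" subtree visits, in order: "64536", "645390"
Position 2: 645390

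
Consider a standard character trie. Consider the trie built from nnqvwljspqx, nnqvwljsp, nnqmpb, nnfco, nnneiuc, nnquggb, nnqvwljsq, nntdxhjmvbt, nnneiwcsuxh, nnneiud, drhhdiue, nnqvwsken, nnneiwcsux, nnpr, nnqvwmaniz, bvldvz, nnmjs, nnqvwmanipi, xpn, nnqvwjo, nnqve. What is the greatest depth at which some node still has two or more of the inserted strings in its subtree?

Equivalently: take the maximum, over all pairs, of their longest common prefix length.
"nnneiwcsux" and "nnneiwcsuxh" agree on "nnneiwcsux" (10 characters) before diverging; nothing deeper is shared.
Longest shared-prefix length: 10

10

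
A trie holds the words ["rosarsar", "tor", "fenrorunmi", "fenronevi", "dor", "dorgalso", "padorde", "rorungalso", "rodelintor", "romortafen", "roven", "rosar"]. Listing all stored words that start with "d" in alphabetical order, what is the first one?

dor

Words with prefix "d", in lexicographic order: "dor", "dorgalso"
Position 1: dor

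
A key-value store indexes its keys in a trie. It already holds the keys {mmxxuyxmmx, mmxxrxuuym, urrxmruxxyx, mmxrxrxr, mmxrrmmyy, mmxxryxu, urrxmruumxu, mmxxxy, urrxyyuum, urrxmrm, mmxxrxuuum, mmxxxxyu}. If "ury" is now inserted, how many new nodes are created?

Walking "ury" from the root, the first 2 characters ("ur") follow existing edges; "y" is the first miss.
Each of the 1 remaining characters creates one node.

1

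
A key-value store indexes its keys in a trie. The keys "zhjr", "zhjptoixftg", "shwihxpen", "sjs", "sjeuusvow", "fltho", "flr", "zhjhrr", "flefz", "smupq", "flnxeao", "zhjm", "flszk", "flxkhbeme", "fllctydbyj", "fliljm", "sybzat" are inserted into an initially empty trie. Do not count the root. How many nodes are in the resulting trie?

79

Count nodes per top-level branch (shared prefixes stored once):
  'f'-branch (flefz, fliljm, fllctydbyj, flnxeao, flr, flszk, fltho, flxkhbeme): 36 nodes
  's'-branch (shwihxpen, sjeuusvow, sjs, smupq, sybzat): 27 nodes
  'z'-branch (zhjhrr, zhjm, zhjptoixftg, zhjr): 16 nodes
Sum: 79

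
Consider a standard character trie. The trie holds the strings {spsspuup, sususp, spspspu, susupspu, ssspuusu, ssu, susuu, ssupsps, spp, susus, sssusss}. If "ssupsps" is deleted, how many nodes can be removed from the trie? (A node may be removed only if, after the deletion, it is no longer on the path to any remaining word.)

4

A node on "ssupsps"'s path can go only if nothing else ends at it or branches off below it.
The suffix "psps" (4 nodes) is used only by "ssupsps"; "ssu" is itself a stored word, so pruning stops there.
Nodes removed: 4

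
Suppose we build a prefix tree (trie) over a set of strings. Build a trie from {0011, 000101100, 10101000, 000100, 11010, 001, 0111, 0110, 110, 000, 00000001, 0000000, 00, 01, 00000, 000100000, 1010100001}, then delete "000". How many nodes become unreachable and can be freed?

0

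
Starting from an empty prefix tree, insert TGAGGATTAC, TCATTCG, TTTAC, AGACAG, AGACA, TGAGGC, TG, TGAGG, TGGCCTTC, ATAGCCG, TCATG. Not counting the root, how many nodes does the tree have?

Count nodes per top-level branch (shared prefixes stored once):
  'A'-branch (AGACA, AGACAG, ATAGCCG): 12 nodes
  'T'-branch (TCATG, TCATTCG, TG, TGAGG, TGAGGATTAC, TGAGGC, TGGCCTTC, TTTAC): 28 nodes
Sum: 40

40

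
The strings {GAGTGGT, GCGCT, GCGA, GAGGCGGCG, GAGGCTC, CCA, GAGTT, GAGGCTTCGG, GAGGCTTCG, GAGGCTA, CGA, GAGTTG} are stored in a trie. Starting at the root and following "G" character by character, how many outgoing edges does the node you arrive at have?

2

The children of the "G" node are the distinct next characters among strings starting with "G".
Distinct next characters after "G": A, C.
That node has 2 child edges.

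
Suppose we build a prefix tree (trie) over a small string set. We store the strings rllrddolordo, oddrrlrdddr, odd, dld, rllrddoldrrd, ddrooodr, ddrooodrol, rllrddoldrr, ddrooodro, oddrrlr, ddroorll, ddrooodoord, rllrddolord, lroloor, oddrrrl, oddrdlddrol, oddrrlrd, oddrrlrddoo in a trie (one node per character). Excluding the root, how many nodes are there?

Trace insertions, counting only characters that open a new branch:
  "rllrddolordo" → 12 new (r, l, l, r, d, d, o, l, o, r, d, o)
  "oddrrlrdddr" → 11 new (o, d, d, r, r, l, r, d, d, d, r)
  "odd" → prefix "odd" already present; 0 new (none)
  "dld" → 3 new (d, l, d)
  "rllrddoldrrd" → prefix "rllrddol" already present; 4 new (d, r, r, d)
  "ddrooodr" → prefix "d" already present; 7 new (d, r, o, o, o, d, r)
  "ddrooodrol" → prefix "ddrooodr" already present; 2 new (o, l)
  "rllrddoldrr" → prefix "rllrddoldrr" already present; 0 new (none)
  "ddrooodro" → prefix "ddrooodro" already present; 0 new (none)
  "oddrrlr" → prefix "oddrrlr" already present; 0 new (none)
  "ddroorll" → prefix "ddroo" already present; 3 new (r, l, l)
  "ddrooodoord" → prefix "ddroood" already present; 4 new (o, o, r, d)
  "rllrddolord" → prefix "rllrddolord" already present; 0 new (none)
  "lroloor" → 7 new (l, r, o, l, o, o, r)
  "oddrrrl" → prefix "oddrr" already present; 2 new (r, l)
  "oddrdlddrol" → prefix "oddr" already present; 7 new (d, l, d, d, r, o, l)
  "oddrrlrd" → prefix "oddrrlrd" already present; 0 new (none)
  "oddrrlrddoo" → prefix "oddrrlrdd" already present; 2 new (o, o)
Total nodes = 12 + 11 + 0 + 3 + 4 + 7 + 2 + 0 + 0 + 0 + 3 + 4 + 0 + 7 + 2 + 7 + 0 + 2 = 64

64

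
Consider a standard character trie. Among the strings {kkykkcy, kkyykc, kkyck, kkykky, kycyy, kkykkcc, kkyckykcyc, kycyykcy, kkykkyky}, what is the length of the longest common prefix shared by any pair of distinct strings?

6

Equivalently: take the maximum, over all pairs, of their longest common prefix length.
"kkykkcc" and "kkykkcy" agree on "kkykkc" (6 characters) before diverging; nothing deeper is shared.
Longest shared-prefix length: 6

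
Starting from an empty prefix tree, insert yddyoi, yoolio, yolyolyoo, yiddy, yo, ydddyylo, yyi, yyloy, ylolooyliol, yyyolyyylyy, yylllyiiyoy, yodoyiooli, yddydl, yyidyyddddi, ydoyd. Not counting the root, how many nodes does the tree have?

Trace insertions, counting only characters that open a new branch:
  "yddyoi" → 6 new (y, d, d, y, o, i)
  "yoolio" → prefix "y" already present; 5 new (o, o, l, i, o)
  "yolyolyoo" → prefix "yo" already present; 7 new (l, y, o, l, y, o, o)
  "yiddy" → prefix "y" already present; 4 new (i, d, d, y)
  "yo" → prefix "yo" already present; 0 new (none)
  "ydddyylo" → prefix "ydd" already present; 5 new (d, y, y, l, o)
  "yyi" → prefix "y" already present; 2 new (y, i)
  "yyloy" → prefix "yy" already present; 3 new (l, o, y)
  "ylolooyliol" → prefix "y" already present; 10 new (l, o, l, o, o, y, l, i, o, l)
  "yyyolyyylyy" → prefix "yy" already present; 9 new (y, o, l, y, y, y, l, y, y)
  "yylllyiiyoy" → prefix "yyl" already present; 8 new (l, l, y, i, i, y, o, y)
  "yodoyiooli" → prefix "yo" already present; 8 new (d, o, y, i, o, o, l, i)
  "yddydl" → prefix "yddy" already present; 2 new (d, l)
  "yyidyyddddi" → prefix "yyi" already present; 8 new (d, y, y, d, d, d, d, i)
  "ydoyd" → prefix "yd" already present; 3 new (o, y, d)
Total nodes = 6 + 5 + 7 + 4 + 0 + 5 + 2 + 3 + 10 + 9 + 8 + 8 + 2 + 8 + 3 = 80

80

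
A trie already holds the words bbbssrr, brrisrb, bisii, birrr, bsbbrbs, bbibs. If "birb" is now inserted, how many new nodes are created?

"bir" is already a path in the trie; the remaining "b" must be added.
Each of the 1 remaining characters creates one node.

1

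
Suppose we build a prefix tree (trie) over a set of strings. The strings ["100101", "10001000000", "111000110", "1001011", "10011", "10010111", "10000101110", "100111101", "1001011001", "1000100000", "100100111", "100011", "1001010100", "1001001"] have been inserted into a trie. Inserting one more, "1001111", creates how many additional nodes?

0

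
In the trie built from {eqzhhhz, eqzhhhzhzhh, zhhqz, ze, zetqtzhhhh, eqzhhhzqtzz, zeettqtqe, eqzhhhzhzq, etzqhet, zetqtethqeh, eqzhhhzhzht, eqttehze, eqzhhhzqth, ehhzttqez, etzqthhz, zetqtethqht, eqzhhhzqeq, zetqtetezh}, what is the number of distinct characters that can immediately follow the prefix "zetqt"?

The children of the "zetqt" node are the distinct next characters among strings starting with "zetqt".
Characters that immediately follow "zetqt" among the stored strings: {e, z}.
That node has 2 child edges.

2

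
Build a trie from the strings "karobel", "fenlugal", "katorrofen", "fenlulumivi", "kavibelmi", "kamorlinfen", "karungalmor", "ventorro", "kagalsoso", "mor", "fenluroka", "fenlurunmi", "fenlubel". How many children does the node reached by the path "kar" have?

The children of the "kar" node are the distinct next characters among strings starting with "kar".
Distinct next characters after "kar": o, u.
That node has 2 child edges.

2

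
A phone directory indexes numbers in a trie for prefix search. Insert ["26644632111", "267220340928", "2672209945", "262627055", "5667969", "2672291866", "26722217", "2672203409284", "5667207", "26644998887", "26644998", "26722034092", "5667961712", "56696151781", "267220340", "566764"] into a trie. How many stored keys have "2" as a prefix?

Walk to "2"; the words in its subtree are exactly those with that prefix.
Matches: "262627055", "26644632111", "26644998", "26644998887", "267220340", "26722034092", "267220340928", "2672203409284", "2672209945", "26722217", "2672291866"
Count: 11

11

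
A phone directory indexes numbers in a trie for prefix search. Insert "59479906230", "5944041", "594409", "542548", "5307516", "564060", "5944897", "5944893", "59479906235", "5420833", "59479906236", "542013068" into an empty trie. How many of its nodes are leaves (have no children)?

12

Leaves are exactly the stored words that no other stored word extends.
Those words: "5307516", "542013068", "5420833", "542548", "564060", "5944041", "594409", "5944893", "5944897", "59479906230", "59479906235", "59479906236"
Leaf count: 12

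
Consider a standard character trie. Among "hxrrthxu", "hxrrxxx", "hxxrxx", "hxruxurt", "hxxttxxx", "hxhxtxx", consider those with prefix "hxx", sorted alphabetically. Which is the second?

hxxttxxx

Filter for "hxx…" and sort: "hxxrxx", "hxxttxxx"
The 2nd is hxxttxxx.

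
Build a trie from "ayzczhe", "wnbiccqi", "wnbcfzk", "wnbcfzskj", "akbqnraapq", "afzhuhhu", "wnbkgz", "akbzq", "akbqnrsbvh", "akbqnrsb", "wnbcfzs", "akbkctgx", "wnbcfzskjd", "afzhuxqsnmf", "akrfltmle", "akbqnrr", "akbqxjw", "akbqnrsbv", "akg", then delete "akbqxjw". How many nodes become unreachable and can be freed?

3

After clearing the end-marker at "akbqxjw", prune upward until reaching a node still needed by another word.
The suffix "xjw" (3 nodes) is used only by "akbqxjw"; the node for "akbq" still has the child "n", so pruning stops there.
Nodes removed: 3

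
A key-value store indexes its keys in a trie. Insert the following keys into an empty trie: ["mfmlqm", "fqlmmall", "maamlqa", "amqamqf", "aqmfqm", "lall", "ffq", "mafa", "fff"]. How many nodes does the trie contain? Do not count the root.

41

For each word, the new-node count is its length minus the longest prefix already in the trie:
  "mfmlqm" → 6 new (m, f, m, l, q, m)
  "fqlmmall" → 8 new (f, q, l, m, m, a, l, l)
  "maamlqa" → prefix "m" already present; 6 new (a, a, m, l, q, a)
  "amqamqf" → 7 new (a, m, q, a, m, q, f)
  "aqmfqm" → prefix "a" already present; 5 new (q, m, f, q, m)
  "lall" → 4 new (l, a, l, l)
  "ffq" → prefix "f" already present; 2 new (f, q)
  "mafa" → prefix "ma" already present; 2 new (f, a)
  "fff" → prefix "ff" already present; 1 new (f)
Total nodes = 6 + 8 + 6 + 7 + 5 + 4 + 2 + 2 + 1 = 41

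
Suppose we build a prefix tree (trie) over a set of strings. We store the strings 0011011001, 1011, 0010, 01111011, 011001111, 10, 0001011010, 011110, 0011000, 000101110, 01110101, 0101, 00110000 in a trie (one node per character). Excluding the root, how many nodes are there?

Insert word by word; a character creates a node only if that edge doesn't already exist:
  "0011011001" → 10 new (0, 0, 1, 1, 0, 1, 1, 0, 0, 1)
  "1011" → 4 new (1, 0, 1, 1)
  "0010" → prefix "001" already present; 1 new (0)
  "01111011" → prefix "0" already present; 7 new (1, 1, 1, 1, 0, 1, 1)
  "011001111" → prefix "011" already present; 6 new (0, 0, 1, 1, 1, 1)
  "10" → prefix "10" already present; 0 new (none)
  "0001011010" → prefix "00" already present; 8 new (0, 1, 0, 1, 1, 0, 1, 0)
  "011110" → prefix "011110" already present; 0 new (none)
  "0011000" → prefix "00110" already present; 2 new (0, 0)
  "000101110" → prefix "0001011" already present; 2 new (1, 0)
  "01110101" → prefix "0111" already present; 4 new (0, 1, 0, 1)
  "0101" → prefix "01" already present; 2 new (0, 1)
  "00110000" → prefix "0011000" already present; 1 new (0)
Total nodes = 10 + 4 + 1 + 7 + 6 + 0 + 8 + 0 + 2 + 2 + 4 + 2 + 1 = 47

47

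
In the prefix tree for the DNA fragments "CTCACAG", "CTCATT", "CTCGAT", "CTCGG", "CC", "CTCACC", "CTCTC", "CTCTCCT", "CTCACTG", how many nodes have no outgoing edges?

Leaves are exactly the stored words that no other stored word extends.
Those words: "CC", "CTCACAG", "CTCACC", "CTCACTG", "CTCATT", "CTCGAT", "CTCGG", "CTCTCCT"
Leaf count: 8

8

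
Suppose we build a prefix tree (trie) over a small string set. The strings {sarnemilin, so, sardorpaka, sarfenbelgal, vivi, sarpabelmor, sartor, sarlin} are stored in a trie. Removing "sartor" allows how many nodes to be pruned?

A node on "sartor"'s path can go only if nothing else ends at it or branches off below it.
The suffix "tor" (3 nodes) is used only by "sartor"; the node for "sar" still has the child "n", so pruning stops there.
Nodes removed: 3

3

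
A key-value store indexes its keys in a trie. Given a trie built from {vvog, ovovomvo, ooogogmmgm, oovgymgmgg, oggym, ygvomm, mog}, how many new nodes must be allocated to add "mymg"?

"m" is already a path in the trie; the remaining "ymg" must be added.
New nodes needed: |"mymg"| − 1 = 4 − 1 = 3.

3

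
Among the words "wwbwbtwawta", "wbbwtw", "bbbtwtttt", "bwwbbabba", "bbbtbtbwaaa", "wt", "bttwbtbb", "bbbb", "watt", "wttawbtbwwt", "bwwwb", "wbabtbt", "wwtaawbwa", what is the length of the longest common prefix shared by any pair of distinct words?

4

Look for the deepest trie node that still has at least two words in its subtree.
"bbbtbtbwaaa" and "bbbtwtttt" agree on "bbbt" (4 characters) before diverging; nothing deeper is shared.
Longest shared-prefix length: 4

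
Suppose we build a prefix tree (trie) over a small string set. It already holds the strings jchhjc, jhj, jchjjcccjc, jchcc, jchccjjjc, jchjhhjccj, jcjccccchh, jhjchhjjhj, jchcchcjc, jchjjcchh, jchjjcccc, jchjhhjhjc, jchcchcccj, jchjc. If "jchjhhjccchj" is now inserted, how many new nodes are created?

3

"jchjhhjcc" is already a path in the trie; the remaining "chj" must be added.
So 12 − 9 = 3 new nodes.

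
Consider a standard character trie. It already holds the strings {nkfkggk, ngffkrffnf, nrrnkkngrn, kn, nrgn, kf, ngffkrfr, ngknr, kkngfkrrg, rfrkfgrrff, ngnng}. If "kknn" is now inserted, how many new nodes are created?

"kkn" is already a path in the trie; the remaining "n" must be added.
Each of the 1 remaining characters creates one node.

1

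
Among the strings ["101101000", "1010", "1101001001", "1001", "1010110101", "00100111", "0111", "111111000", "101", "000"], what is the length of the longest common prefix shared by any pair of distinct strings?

Equivalently: take the maximum, over all pairs, of their longest common prefix length.
e.g. "1010" and "1010110101" share the prefix "1010" of length 4; no pair shares a longer one.
Longest shared-prefix length: 4

4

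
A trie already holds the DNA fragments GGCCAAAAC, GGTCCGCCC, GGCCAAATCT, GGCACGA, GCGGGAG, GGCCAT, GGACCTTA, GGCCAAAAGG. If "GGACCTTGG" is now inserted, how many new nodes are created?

Walking "GGACCTTGG" from the root, the first 7 characters ("GGACCTT") follow existing edges; "G" is the first miss.
So 9 − 7 = 2 new nodes.

2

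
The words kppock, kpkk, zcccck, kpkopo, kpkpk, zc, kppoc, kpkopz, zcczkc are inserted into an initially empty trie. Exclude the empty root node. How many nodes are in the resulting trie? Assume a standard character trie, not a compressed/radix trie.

Count nodes per top-level branch (shared prefixes stored once):
  'k'-branch (kpkk, kpkopo, kpkopz, kpkpk, kppoc, kppock): 14 nodes
  'z'-branch (zc, zcccck, zcczkc): 9 nodes
Sum: 23

23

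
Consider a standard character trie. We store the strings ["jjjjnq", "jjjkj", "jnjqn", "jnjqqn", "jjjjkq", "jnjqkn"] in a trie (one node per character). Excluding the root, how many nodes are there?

Trie structure (* marks end of a word):
(root)
└─ j
   ├─ j
   │  └─ j
   │     ├─ j
   │     │  ├─ k
   │     │  │  └─ q *
   │     │  └─ n
   │     │     └─ q *
   │     └─ k
   │        └─ j *
   └─ n
      └─ j
         └─ q
            ├─ k
            │  └─ n *
            ├─ n *
            └─ q
               └─ n *
Counting every labelled node above: 18.

18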